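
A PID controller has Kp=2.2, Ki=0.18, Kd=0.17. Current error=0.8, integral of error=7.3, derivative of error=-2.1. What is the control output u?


u = Kp*e + Ki*int(e) + Kd*de/dt
= 2.2*0.8 + 0.18*7.3 + 0.17*(-2.1)
= 1.76 + 1.314 + -0.357
= 2.717


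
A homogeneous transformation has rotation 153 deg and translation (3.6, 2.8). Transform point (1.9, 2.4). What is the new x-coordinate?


x' = cos(theta)*px - sin(theta)*py + tx
= -0.891*1.9 - 0.454*2.4 + 3.6
= 0.8175


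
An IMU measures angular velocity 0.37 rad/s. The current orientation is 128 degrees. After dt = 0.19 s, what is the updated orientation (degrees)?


delta_theta = w * dt = 0.37 * 0.19 = 0.0703 rad
= 4.0279 deg
theta_new = 128 + 4.0279 = 132.0279 deg


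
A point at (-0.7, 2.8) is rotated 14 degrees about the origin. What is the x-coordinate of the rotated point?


x' = x*cos(theta) - y*sin(theta)
cos(14 deg) = 0.9703, sin(14 deg) = 0.2419
x' = -0.7 * 0.9703 - 2.8 * 0.2419
= -0.6792 - 0.6774
= -1.3566


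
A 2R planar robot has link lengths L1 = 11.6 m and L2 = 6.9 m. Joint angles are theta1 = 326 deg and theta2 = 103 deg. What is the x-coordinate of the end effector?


Convert angles to radians: theta1 = 5.6898, theta2 = 1.7977
x = L1*cos(theta1) + L2*cos(theta1+theta2)
x = 9.6168 + 2.4727
x = 12.0896


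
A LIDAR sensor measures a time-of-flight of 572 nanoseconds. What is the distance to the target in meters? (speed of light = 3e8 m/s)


tof = 572 ns = 5.72e-07 s
dist = c * tof / 2
= 3e8 * 5.72e-07 / 2
= 85.8 m


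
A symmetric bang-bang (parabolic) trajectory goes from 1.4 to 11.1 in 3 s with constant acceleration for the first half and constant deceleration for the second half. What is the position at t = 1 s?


Symmetric rest-to-rest: each phase covers (pf-p0)/2 in time T/2. 0.5*a*(T/2)^2 = (pf-p0)/2 => a = 4*(pf-p0)/T^2
a = 4*(11.1-1.4)/3^2 = 4.3111
t = 1 is in the acceleration phase (t <= T/2).
p = p0 + 0.5*a*t^2 = 1.4 + 0.5*4.3111*1^2
= 3.5556


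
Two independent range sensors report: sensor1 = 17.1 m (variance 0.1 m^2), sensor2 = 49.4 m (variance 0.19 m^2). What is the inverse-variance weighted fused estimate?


w1 = (1/var1) / (1/var1 + 1/var2)
   = 10.0 / (10.0 + 5.2632) = 0.6552
w2 = 1 - w1 = 0.3448
fused = w1*s1 + w2*s2 = 11.2034 + 17.0345
= 28.2379 m


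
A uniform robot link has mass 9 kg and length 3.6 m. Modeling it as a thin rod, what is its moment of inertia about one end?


I = (1/3) * m * L^2
= (1/3) * 9 * 3.6^2
= 0.333333 * 9 * 12.96
= 38.88 kg*m^2


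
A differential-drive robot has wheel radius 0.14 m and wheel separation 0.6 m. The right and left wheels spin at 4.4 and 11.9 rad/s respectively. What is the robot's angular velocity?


vR = r*wR = 0.14*4.4 = 0.616 m/s
vL = r*wL = 0.14*11.9 = 1.666 m/s
v = (vR+vL)/2 = 1.141 m/s
omega = (vR-vL)/L = -1.75 rad/s
angular velocity = -1.75 rad/s


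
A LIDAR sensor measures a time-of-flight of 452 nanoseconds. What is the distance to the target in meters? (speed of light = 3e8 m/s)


tof = 452 ns = 4.52e-07 s
dist = c * tof / 2
= 3e8 * 4.52e-07 / 2
= 67.8 m


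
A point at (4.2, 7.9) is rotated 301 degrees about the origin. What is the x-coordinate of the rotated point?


x' = x*cos(theta) - y*sin(theta)
cos(301 deg) = 0.515, sin(301 deg) = -0.8572
x' = 4.2 * 0.515 - 7.9 * -0.8572
= 2.1632 - -6.7716
= 8.9348


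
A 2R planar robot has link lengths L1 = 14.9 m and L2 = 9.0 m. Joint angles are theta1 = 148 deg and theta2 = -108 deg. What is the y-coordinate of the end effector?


Convert angles to radians: theta1 = 2.5831, theta2 = -1.885
y = L1*sin(theta1) + L2*sin(theta1+theta2)
y = 7.8958 + 5.7851
y = 13.6809


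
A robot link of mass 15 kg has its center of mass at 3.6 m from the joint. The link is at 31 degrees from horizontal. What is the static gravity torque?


tau = m*g*L*cos(angle)
= 15 * 9.81 * 3.6 * cos(31 deg)
= 15 * 9.81 * 3.6 * 0.8572
= 454.0758 Nm


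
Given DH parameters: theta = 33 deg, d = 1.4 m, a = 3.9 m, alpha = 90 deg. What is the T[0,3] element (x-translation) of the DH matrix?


T[0,3] = a * cos(theta)
= 3.9 * cos(33 deg)
= 3.9 * 0.8387
= 3.2708


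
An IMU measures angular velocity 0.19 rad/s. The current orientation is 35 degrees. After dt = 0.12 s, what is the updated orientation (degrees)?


delta_theta = w * dt = 0.19 * 0.12 = 0.0228 rad
= 1.3063 deg
theta_new = 35 + 1.3063 = 36.3063 deg


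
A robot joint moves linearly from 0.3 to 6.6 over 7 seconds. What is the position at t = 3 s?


s = t/T = 3/7 = 0.4286
p(t) = p0 + (pf-p0)*s
= 0.3 + (6.6 - 0.3) * 0.4286
= 3.0


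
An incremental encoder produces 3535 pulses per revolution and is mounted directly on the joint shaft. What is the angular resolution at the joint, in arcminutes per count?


counts per rev = 3535
resolution = 360*60 / 3535
= 6.1103 arcmin/count


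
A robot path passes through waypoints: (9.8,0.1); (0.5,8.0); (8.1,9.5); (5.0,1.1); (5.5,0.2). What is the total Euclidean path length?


Segment lengths:
  seg1 = sqrt((-9.3)^2 + (7.9)^2) = 12.2025
  seg2 = sqrt((7.6)^2 + (1.5)^2) = 7.7466
  seg3 = sqrt((-3.1)^2 + (-8.4)^2) = 8.9538
  seg4 = sqrt((0.5)^2 + (-0.9)^2) = 1.0296
Total = 29.9324


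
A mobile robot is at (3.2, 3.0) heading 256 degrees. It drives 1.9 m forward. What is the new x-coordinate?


x_new = x0 + d*cos(theta)
= 3.2 + 1.9*cos(256)
= 3.2 + -0.4597
= 2.7403


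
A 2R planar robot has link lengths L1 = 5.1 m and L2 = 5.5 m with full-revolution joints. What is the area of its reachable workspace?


r_max = L1 + L2 = 10.6 m
r_min = |L1 - L2| = 0.4 m
Area = pi*(r_max^2 - r_min^2)
= pi*(112.36 - 0.16)
= pi * 112.2
= 352.4867 m^2


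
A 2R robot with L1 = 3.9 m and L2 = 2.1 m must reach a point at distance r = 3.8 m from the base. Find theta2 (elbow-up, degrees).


cos(theta2) = (r^2 - L1^2 - L2^2) / (2*L1*L2)
cos(theta2) = (14.44 - 15.21 - 4.41) / 16.38
cos(theta2) = -0.316239
theta2 = 108.4356 degrees


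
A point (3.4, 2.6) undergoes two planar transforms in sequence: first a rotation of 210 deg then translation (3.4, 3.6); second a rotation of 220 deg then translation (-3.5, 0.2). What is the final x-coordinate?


After transform 1:
x1 = cos(210)*3.4 - sin(210)*2.6 + 3.4 = 1.7555
y1 = sin(210)*3.4 + cos(210)*2.6 + 3.6 = -0.3517
After transform 2:
x2 = cos(220)*1.7555 - sin(220)*-0.3517 + -3.5
= -5.0708


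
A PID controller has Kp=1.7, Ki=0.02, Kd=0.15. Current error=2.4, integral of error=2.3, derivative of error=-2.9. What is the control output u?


u = Kp*e + Ki*int(e) + Kd*de/dt
= 1.7*2.4 + 0.02*2.3 + 0.15*(-2.9)
= 4.08 + 0.046 + -0.435
= 3.691


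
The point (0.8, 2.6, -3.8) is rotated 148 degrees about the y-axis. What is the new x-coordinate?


Rotation about y-axis: x' = x*cos(theta) + z*sin(theta)
= 0.8 * -0.848 + -3.8 * 0.5299
= -2.6921


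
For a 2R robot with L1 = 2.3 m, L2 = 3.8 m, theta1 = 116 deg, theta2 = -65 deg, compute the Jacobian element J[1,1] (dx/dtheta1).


J[1,1] = -L1*sin(t1) - L2*sin(t1+t2)
= -2.3*sin(116) - 3.8*sin(51)
= -5.0204


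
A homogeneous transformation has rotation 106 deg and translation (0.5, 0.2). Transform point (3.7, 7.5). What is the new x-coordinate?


x' = cos(theta)*px - sin(theta)*py + tx
= -0.2756*3.7 - 0.9613*7.5 + 0.5
= -7.7293


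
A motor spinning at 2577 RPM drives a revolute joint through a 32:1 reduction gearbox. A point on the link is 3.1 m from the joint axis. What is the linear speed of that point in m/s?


omega_motor = 2577 * 2*pi/60 = 269.8628 rad/s
omega_joint = omega_motor / 32 = 8.4332 rad/s
v = omega_joint * r = 8.4332 * 3.1
= 26.143 m/s


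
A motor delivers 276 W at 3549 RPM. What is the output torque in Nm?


omega = 3549 * 2*pi/60 = 371.6504 rad/s
tau = P / omega = 276 / 371.6504
= 0.7426 Nm


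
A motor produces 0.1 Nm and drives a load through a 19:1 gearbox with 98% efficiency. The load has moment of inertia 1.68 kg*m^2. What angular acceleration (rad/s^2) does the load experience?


tau_out = tau_motor * N * eta
= 0.1 * 19 * 0.98 = 1.862 Nm
alpha = tau_out / I = 1.862 / 1.68
= 1.1083 rad/s^2


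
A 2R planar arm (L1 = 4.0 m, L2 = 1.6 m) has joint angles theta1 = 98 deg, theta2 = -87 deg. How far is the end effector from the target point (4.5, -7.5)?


End effector via forward kinematics:
x = L1*cos(t1) + L2*cos(t1+t2) = 1.0139
y = L1*sin(t1) + L2*sin(t1+t2) = 4.2664
Distance to target:
d = sqrt((4.5 - 1.0139)^2 + (-7.5 - 4.2664)^2)
= sqrt(12.1528 + 138.4474)
= 12.2719 m


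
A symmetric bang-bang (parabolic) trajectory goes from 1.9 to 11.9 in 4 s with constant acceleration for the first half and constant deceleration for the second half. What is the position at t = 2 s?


Symmetric rest-to-rest: each phase covers (pf-p0)/2 in time T/2. 0.5*a*(T/2)^2 = (pf-p0)/2 => a = 4*(pf-p0)/T^2
a = 4*(11.9-1.9)/4^2 = 2.5
t = 2 is in the acceleration phase (t <= T/2).
p = p0 + 0.5*a*t^2 = 1.9 + 0.5*2.5*2^2
= 6.9


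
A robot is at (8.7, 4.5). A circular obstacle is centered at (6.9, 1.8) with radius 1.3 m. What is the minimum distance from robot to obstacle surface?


center_dist = sqrt((8.7-6.9)^2 + (4.5-1.8)^2)
= sqrt(3.24 + 7.29)
= 3.245
min_dist = center_dist - radius = 3.245 - 1.3 = 1.945 m


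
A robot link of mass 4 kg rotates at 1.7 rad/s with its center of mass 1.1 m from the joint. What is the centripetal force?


F = m * omega^2 * r
= 4 * 1.7^2 * 1.1
= 4 * 2.89 * 1.1
= 12.716 N


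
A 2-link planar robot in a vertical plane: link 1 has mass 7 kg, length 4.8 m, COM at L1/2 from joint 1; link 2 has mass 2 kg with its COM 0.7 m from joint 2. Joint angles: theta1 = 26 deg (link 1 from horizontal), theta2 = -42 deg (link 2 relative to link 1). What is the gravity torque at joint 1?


Horizontal distance from joint 1 to link-1 COM:
  x_c1 = (L1/2)*cos(t1) = 2.4 * 0.8988 = 2.1571 m
Horizontal distance from joint 1 to link-2 COM:
  x_c2 = L1*cos(t1) + Lc2*cos(t1+t2)
       = 4.8*0.8988 + 0.7*0.9613 = 4.9871 m
tau1 = m1*g*x_c1 + m2*g*x_c2
     = 7*9.81*2.1571 + 2*9.81*4.9871
     = 148.1284 + 97.8468
     = 245.9752 Nm


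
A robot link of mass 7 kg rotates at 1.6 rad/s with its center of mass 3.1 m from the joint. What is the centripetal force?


F = m * omega^2 * r
= 7 * 1.6^2 * 3.1
= 7 * 2.56 * 3.1
= 55.552 N


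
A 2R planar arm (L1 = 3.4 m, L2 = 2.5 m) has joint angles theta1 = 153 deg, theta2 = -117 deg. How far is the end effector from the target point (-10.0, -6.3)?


End effector via forward kinematics:
x = L1*cos(t1) + L2*cos(t1+t2) = -1.0069
y = L1*sin(t1) + L2*sin(t1+t2) = 3.013
Distance to target:
d = sqrt((-10.0 - -1.0069)^2 + (-6.3 - 3.013)^2)
= sqrt(80.8762 + 86.7325)
= 12.9464 m


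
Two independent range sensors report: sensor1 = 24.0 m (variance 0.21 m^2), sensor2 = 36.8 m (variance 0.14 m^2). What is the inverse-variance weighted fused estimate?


w1 = (1/var1) / (1/var1 + 1/var2)
   = 4.7619 / (4.7619 + 7.1429) = 0.4
w2 = 1 - w1 = 0.6
fused = w1*s1 + w2*s2 = 9.6 + 22.08
= 31.68 m


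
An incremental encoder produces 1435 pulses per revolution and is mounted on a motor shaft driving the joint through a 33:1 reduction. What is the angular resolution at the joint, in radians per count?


counts per rev = 1435
effective counts at joint = 1435 * 33 = 47355
resolution = 2*pi / 47355
= 1.3268e-04 rad/count


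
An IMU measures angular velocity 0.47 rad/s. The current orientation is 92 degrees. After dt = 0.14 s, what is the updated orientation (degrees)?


delta_theta = w * dt = 0.47 * 0.14 = 0.0658 rad
= 3.7701 deg
theta_new = 92 + 3.7701 = 95.7701 deg


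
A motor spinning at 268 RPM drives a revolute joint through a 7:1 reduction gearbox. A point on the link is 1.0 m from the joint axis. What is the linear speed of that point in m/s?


omega_motor = 268 * 2*pi/60 = 28.0649 rad/s
omega_joint = omega_motor / 7 = 4.0093 rad/s
v = omega_joint * r = 4.0093 * 1.0
= 4.0093 m/s


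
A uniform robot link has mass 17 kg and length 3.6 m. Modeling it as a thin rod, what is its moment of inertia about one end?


I = (1/3) * m * L^2
= (1/3) * 17 * 3.6^2
= 0.333333 * 17 * 12.96
= 73.44 kg*m^2


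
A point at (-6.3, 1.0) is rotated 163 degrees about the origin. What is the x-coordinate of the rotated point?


x' = x*cos(theta) - y*sin(theta)
cos(163 deg) = -0.9563, sin(163 deg) = 0.2924
x' = -6.3 * -0.9563 - 1.0 * 0.2924
= 6.0247 - 0.2924
= 5.7323


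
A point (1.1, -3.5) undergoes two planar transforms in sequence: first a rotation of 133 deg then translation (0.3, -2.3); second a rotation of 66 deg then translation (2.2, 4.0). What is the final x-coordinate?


After transform 1:
x1 = cos(133)*1.1 - sin(133)*-3.5 + 0.3 = 2.1095
y1 = sin(133)*1.1 + cos(133)*-3.5 + -2.3 = 0.8915
After transform 2:
x2 = cos(66)*2.1095 - sin(66)*0.8915 + 2.2
= 2.2436


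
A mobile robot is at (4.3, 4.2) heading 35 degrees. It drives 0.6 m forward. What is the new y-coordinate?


y_new = y0 + d*sin(theta)
= 4.2 + 0.6*sin(35)
= 4.2 + 0.3441
= 4.5441


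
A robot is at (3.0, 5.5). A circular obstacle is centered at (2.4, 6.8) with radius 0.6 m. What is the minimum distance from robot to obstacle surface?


center_dist = sqrt((3.0-2.4)^2 + (5.5-6.8)^2)
= sqrt(0.36 + 1.69)
= 1.4318
min_dist = center_dist - radius = 1.4318 - 0.6 = 0.8318 m


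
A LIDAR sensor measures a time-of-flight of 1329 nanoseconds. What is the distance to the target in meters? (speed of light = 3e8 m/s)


tof = 1329 ns = 1.329e-06 s
dist = c * tof / 2
= 3e8 * 1.329e-06 / 2
= 199.35 m


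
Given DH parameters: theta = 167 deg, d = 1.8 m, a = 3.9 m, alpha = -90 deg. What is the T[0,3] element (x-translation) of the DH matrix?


T[0,3] = a * cos(theta)
= 3.9 * cos(167 deg)
= 3.9 * -0.9744
= -3.8


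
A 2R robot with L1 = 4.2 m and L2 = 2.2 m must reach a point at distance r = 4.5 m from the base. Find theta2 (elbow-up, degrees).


cos(theta2) = (r^2 - L1^2 - L2^2) / (2*L1*L2)
cos(theta2) = (20.25 - 17.64 - 4.84) / 18.48
cos(theta2) = -0.120671
theta2 = 96.9308 degrees


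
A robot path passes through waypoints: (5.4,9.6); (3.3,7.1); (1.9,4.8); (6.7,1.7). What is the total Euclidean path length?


Segment lengths:
  seg1 = sqrt((-2.1)^2 + (-2.5)^2) = 3.265
  seg2 = sqrt((-1.4)^2 + (-2.3)^2) = 2.6926
  seg3 = sqrt((4.8)^2 + (-3.1)^2) = 5.714
Total = 11.6716


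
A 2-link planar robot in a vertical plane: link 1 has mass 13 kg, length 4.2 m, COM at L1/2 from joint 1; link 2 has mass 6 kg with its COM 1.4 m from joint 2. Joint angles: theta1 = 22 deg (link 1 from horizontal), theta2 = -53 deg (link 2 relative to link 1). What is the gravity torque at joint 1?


Horizontal distance from joint 1 to link-1 COM:
  x_c1 = (L1/2)*cos(t1) = 2.1 * 0.9272 = 1.9471 m
Horizontal distance from joint 1 to link-2 COM:
  x_c2 = L1*cos(t1) + Lc2*cos(t1+t2)
       = 4.2*0.9272 + 1.4*0.8572 = 5.0942 m
tau1 = m1*g*x_c1 + m2*g*x_c2
     = 13*9.81*1.9471 + 6*9.81*5.0942
     = 248.3119 + 299.845
     = 548.1569 Nm


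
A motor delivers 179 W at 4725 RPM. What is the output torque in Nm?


omega = 4725 * 2*pi/60 = 494.8008 rad/s
tau = P / omega = 179 / 494.8008
= 0.3618 Nm


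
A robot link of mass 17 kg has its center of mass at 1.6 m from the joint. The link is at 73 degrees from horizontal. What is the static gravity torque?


tau = m*g*L*cos(angle)
= 17 * 9.81 * 1.6 * cos(73 deg)
= 17 * 9.81 * 1.6 * 0.2924
= 78.0141 Nm


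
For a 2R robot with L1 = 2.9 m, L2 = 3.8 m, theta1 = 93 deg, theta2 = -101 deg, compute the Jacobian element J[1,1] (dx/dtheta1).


J[1,1] = -L1*sin(t1) - L2*sin(t1+t2)
= -2.9*sin(93) - 3.8*sin(-8)
= -2.3672


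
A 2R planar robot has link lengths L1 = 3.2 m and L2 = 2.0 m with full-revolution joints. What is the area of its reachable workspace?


r_max = L1 + L2 = 5.2 m
r_min = |L1 - L2| = 1.2 m
Area = pi*(r_max^2 - r_min^2)
= pi*(27.04 - 1.44)
= pi * 25.6
= 80.4248 m^2


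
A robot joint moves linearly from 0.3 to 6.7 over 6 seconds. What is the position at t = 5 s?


s = t/T = 5/6 = 0.8333
p(t) = p0 + (pf-p0)*s
= 0.3 + (6.7 - 0.3) * 0.8333
= 5.6333


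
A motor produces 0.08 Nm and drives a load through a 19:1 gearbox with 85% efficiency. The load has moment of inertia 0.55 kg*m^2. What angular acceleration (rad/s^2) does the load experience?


tau_out = tau_motor * N * eta
= 0.08 * 19 * 0.85 = 1.292 Nm
alpha = tau_out / I = 1.292 / 0.55
= 2.3491 rad/s^2


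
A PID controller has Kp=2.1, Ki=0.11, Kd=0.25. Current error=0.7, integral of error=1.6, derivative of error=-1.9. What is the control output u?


u = Kp*e + Ki*int(e) + Kd*de/dt
= 2.1*0.7 + 0.11*1.6 + 0.25*(-1.9)
= 1.47 + 0.176 + -0.475
= 1.171


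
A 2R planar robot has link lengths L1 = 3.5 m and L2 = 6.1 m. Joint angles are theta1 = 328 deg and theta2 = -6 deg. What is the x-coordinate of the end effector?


Convert angles to radians: theta1 = 5.7247, theta2 = -0.1047
x = L1*cos(theta1) + L2*cos(theta1+theta2)
x = 2.9682 + 4.8069
x = 7.775


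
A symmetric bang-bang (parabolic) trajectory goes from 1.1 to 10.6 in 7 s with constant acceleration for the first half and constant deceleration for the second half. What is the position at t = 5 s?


Symmetric rest-to-rest: each phase covers (pf-p0)/2 in time T/2. 0.5*a*(T/2)^2 = (pf-p0)/2 => a = 4*(pf-p0)/T^2
a = 4*(10.6-1.1)/7^2 = 0.7755
t = 5 is in the deceleration phase (t > T/2).
p = pf - 0.5*a*(T-t)^2 = 10.6 - 0.5*0.7755*2^2
= 9.049


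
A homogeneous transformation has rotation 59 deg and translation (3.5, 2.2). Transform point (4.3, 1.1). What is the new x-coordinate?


x' = cos(theta)*px - sin(theta)*py + tx
= 0.515*4.3 - 0.8572*1.1 + 3.5
= 4.7718


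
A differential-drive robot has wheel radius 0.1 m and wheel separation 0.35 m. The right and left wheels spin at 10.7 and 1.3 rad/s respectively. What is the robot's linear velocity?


vR = r*wR = 0.1*10.7 = 1.07 m/s
vL = r*wL = 0.1*1.3 = 0.13 m/s
v = (vR+vL)/2 = 0.6 m/s
omega = (vR-vL)/L = 2.6857 rad/s
linear velocity = 0.6 m/s


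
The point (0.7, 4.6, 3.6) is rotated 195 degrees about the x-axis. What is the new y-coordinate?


Rotation about x-axis: y' = y*cos(theta) - z*sin(theta)
= 4.6 * -0.9659 - 3.6 * -0.2588
= -3.5115


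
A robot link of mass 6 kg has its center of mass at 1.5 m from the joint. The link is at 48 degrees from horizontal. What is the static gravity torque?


tau = m*g*L*cos(angle)
= 6 * 9.81 * 1.5 * cos(48 deg)
= 6 * 9.81 * 1.5 * 0.6691
= 59.0775 Nm


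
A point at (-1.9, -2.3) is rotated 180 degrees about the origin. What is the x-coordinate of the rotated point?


x' = x*cos(theta) - y*sin(theta)
cos(180 deg) = -1.0, sin(180 deg) = 0.0
x' = -1.9 * -1.0 - -2.3 * 0.0
= 1.9 - -0.0
= 1.9


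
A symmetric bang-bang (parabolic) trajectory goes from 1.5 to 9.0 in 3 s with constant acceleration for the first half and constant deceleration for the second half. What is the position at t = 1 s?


Symmetric rest-to-rest: each phase covers (pf-p0)/2 in time T/2. 0.5*a*(T/2)^2 = (pf-p0)/2 => a = 4*(pf-p0)/T^2
a = 4*(9.0-1.5)/3^2 = 3.3333
t = 1 is in the acceleration phase (t <= T/2).
p = p0 + 0.5*a*t^2 = 1.5 + 0.5*3.3333*1^2
= 3.1667


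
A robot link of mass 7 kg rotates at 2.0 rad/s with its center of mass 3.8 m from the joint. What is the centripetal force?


F = m * omega^2 * r
= 7 * 2.0^2 * 3.8
= 7 * 4.0 * 3.8
= 106.4 N


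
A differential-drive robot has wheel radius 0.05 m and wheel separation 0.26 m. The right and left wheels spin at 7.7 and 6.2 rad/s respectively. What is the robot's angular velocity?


vR = r*wR = 0.05*7.7 = 0.385 m/s
vL = r*wL = 0.05*6.2 = 0.31 m/s
v = (vR+vL)/2 = 0.3475 m/s
omega = (vR-vL)/L = 0.2885 rad/s
angular velocity = 0.2885 rad/s


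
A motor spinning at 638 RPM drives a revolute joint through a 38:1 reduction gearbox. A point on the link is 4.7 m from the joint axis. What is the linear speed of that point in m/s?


omega_motor = 638 * 2*pi/60 = 66.8112 rad/s
omega_joint = omega_motor / 38 = 1.7582 rad/s
v = omega_joint * r = 1.7582 * 4.7
= 8.2635 m/s


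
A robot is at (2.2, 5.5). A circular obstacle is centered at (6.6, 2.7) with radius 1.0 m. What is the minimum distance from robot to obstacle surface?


center_dist = sqrt((2.2-6.6)^2 + (5.5-2.7)^2)
= sqrt(19.36 + 7.84)
= 5.2154
min_dist = center_dist - radius = 5.2154 - 1.0 = 4.2154 m


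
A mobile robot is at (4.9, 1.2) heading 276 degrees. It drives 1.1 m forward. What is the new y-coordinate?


y_new = y0 + d*sin(theta)
= 1.2 + 1.1*sin(276)
= 1.2 + -1.094
= 0.106


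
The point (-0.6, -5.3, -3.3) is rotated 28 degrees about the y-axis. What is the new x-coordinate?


Rotation about y-axis: x' = x*cos(theta) + z*sin(theta)
= -0.6 * 0.8829 + -3.3 * 0.4695
= -2.079


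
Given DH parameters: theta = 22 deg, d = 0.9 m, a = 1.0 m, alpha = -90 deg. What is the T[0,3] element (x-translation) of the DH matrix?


T[0,3] = a * cos(theta)
= 1.0 * cos(22 deg)
= 1.0 * 0.9272
= 0.9272


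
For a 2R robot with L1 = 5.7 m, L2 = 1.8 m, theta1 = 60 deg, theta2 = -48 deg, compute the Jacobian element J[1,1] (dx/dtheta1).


J[1,1] = -L1*sin(t1) - L2*sin(t1+t2)
= -5.7*sin(60) - 1.8*sin(12)
= -5.3106


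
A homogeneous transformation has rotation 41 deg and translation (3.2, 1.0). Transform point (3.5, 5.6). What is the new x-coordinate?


x' = cos(theta)*px - sin(theta)*py + tx
= 0.7547*3.5 - 0.6561*5.6 + 3.2
= 2.1676


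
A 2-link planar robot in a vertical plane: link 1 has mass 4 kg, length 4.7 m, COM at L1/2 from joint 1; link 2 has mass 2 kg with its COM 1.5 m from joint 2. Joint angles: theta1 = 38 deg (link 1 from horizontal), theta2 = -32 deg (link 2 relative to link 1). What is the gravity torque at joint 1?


Horizontal distance from joint 1 to link-1 COM:
  x_c1 = (L1/2)*cos(t1) = 2.35 * 0.788 = 1.8518 m
Horizontal distance from joint 1 to link-2 COM:
  x_c2 = L1*cos(t1) + Lc2*cos(t1+t2)
       = 4.7*0.788 + 1.5*0.9945 = 5.1954 m
tau1 = m1*g*x_c1 + m2*g*x_c2
     = 4*9.81*1.8518 + 2*9.81*5.1954
     = 72.6656 + 101.9344
     = 174.6 Nm


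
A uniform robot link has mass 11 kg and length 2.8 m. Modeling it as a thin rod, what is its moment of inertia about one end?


I = (1/3) * m * L^2
= (1/3) * 11 * 2.8^2
= 0.333333 * 11 * 7.84
= 28.7467 kg*m^2


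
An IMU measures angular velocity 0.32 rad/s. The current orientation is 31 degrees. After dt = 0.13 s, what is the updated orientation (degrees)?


delta_theta = w * dt = 0.32 * 0.13 = 0.0416 rad
= 2.3835 deg
theta_new = 31 + 2.3835 = 33.3835 deg


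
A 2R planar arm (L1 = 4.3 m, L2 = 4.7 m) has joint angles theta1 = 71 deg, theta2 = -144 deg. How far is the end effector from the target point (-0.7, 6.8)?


End effector via forward kinematics:
x = L1*cos(t1) + L2*cos(t1+t2) = 2.7741
y = L1*sin(t1) + L2*sin(t1+t2) = -0.4289
Distance to target:
d = sqrt((-0.7 - 2.7741)^2 + (6.8 - -0.4289)^2)
= sqrt(12.0693 + 52.257)
= 8.0204 m


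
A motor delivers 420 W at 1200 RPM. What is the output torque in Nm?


omega = 1200 * 2*pi/60 = 125.6637 rad/s
tau = P / omega = 420 / 125.6637
= 3.3423 Nm


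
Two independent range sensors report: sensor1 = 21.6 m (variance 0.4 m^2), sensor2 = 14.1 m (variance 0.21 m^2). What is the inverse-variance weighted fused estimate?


w1 = (1/var1) / (1/var1 + 1/var2)
   = 2.5 / (2.5 + 4.7619) = 0.3443
w2 = 1 - w1 = 0.6557
fused = w1*s1 + w2*s2 = 7.4361 + 9.2459
= 16.682 m


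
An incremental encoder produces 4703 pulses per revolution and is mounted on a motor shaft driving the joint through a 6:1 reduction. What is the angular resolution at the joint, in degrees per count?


counts per rev = 4703
effective counts at joint = 4703 * 6 = 28218
resolution = 360 / 28218
= 0.0128 deg/count


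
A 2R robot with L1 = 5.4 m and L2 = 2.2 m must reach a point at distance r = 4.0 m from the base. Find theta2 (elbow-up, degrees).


cos(theta2) = (r^2 - L1^2 - L2^2) / (2*L1*L2)
cos(theta2) = (16.0 - 29.16 - 4.84) / 23.76
cos(theta2) = -0.757576
theta2 = 139.2509 degrees


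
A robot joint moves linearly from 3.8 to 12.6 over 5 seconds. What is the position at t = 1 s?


s = t/T = 1/5 = 0.2
p(t) = p0 + (pf-p0)*s
= 3.8 + (12.6 - 3.8) * 0.2
= 5.56


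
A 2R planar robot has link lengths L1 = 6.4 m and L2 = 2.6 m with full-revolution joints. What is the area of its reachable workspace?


r_max = L1 + L2 = 9.0 m
r_min = |L1 - L2| = 3.8 m
Area = pi*(r_max^2 - r_min^2)
= pi*(81.0 - 14.44)
= pi * 66.56
= 209.1044 m^2


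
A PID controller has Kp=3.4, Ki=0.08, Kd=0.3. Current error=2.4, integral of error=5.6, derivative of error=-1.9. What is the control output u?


u = Kp*e + Ki*int(e) + Kd*de/dt
= 3.4*2.4 + 0.08*5.6 + 0.3*(-1.9)
= 8.16 + 0.448 + -0.57
= 8.038


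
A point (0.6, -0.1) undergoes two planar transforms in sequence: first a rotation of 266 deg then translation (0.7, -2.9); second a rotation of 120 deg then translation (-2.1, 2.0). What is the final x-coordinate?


After transform 1:
x1 = cos(266)*0.6 - sin(266)*-0.1 + 0.7 = 0.5584
y1 = sin(266)*0.6 + cos(266)*-0.1 + -2.9 = -3.4916
After transform 2:
x2 = cos(120)*0.5584 - sin(120)*-3.4916 + -2.1
= 0.6446


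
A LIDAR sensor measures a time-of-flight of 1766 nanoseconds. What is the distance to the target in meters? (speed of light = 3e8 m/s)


tof = 1766 ns = 1.766e-06 s
dist = c * tof / 2
= 3e8 * 1.766e-06 / 2
= 264.9 m


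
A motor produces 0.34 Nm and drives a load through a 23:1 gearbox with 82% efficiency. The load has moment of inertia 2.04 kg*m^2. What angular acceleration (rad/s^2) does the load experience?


tau_out = tau_motor * N * eta
= 0.34 * 23 * 0.82 = 6.4124 Nm
alpha = tau_out / I = 6.4124 / 2.04
= 3.1433 rad/s^2


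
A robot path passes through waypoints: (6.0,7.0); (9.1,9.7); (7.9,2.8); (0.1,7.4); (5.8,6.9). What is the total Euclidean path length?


Segment lengths:
  seg1 = sqrt((3.1)^2 + (2.7)^2) = 4.111
  seg2 = sqrt((-1.2)^2 + (-6.9)^2) = 7.0036
  seg3 = sqrt((-7.8)^2 + (4.6)^2) = 9.0554
  seg4 = sqrt((5.7)^2 + (-0.5)^2) = 5.7219
Total = 25.8918


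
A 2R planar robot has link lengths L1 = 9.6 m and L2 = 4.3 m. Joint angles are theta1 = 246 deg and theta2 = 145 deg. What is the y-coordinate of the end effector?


Convert angles to radians: theta1 = 4.2935, theta2 = 2.5307
y = L1*sin(theta1) + L2*sin(theta1+theta2)
y = -8.77 + 2.2147
y = -6.5554


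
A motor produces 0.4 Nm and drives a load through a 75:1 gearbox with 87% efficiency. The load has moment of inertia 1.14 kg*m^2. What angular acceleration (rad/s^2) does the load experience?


tau_out = tau_motor * N * eta
= 0.4 * 75 * 0.87 = 26.1 Nm
alpha = tau_out / I = 26.1 / 1.14
= 22.8947 rad/s^2


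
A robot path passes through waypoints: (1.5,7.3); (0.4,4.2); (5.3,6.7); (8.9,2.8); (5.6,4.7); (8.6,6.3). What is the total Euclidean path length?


Segment lengths:
  seg1 = sqrt((-1.1)^2 + (-3.1)^2) = 3.2894
  seg2 = sqrt((4.9)^2 + (2.5)^2) = 5.5009
  seg3 = sqrt((3.6)^2 + (-3.9)^2) = 5.3075
  seg4 = sqrt((-3.3)^2 + (1.9)^2) = 3.8079
  seg5 = sqrt((3.0)^2 + (1.6)^2) = 3.4
Total = 21.3057


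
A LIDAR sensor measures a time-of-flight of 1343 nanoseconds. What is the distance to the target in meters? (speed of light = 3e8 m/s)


tof = 1343 ns = 1.343e-06 s
dist = c * tof / 2
= 3e8 * 1.343e-06 / 2
= 201.45 m


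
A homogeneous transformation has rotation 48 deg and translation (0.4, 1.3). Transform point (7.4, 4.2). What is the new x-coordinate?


x' = cos(theta)*px - sin(theta)*py + tx
= 0.6691*7.4 - 0.7431*4.2 + 0.4
= 2.2304


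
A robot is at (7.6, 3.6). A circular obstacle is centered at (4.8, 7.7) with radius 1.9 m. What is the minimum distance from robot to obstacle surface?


center_dist = sqrt((7.6-4.8)^2 + (3.6-7.7)^2)
= sqrt(7.84 + 16.81)
= 4.9649
min_dist = center_dist - radius = 4.9649 - 1.9 = 3.0649 m


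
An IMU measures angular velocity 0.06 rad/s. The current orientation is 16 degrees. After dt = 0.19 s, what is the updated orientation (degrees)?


delta_theta = w * dt = 0.06 * 0.19 = 0.0114 rad
= 0.6532 deg
theta_new = 16 + 0.6532 = 16.6532 deg


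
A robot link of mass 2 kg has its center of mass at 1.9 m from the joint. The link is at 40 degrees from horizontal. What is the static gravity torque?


tau = m*g*L*cos(angle)
= 2 * 9.81 * 1.9 * cos(40 deg)
= 2 * 9.81 * 1.9 * 0.766
= 28.5566 Nm


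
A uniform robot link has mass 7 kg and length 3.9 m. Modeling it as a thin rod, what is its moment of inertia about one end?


I = (1/3) * m * L^2
= (1/3) * 7 * 3.9^2
= 0.333333 * 7 * 15.21
= 35.49 kg*m^2


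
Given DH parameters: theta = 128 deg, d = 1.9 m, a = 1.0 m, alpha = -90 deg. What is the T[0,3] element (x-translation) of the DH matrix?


T[0,3] = a * cos(theta)
= 1.0 * cos(128 deg)
= 1.0 * -0.6157
= -0.6157


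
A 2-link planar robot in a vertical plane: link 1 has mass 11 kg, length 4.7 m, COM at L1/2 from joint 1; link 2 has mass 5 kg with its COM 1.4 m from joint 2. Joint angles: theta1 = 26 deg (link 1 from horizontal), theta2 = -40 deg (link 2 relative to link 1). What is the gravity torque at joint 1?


Horizontal distance from joint 1 to link-1 COM:
  x_c1 = (L1/2)*cos(t1) = 2.35 * 0.8988 = 2.1122 m
Horizontal distance from joint 1 to link-2 COM:
  x_c2 = L1*cos(t1) + Lc2*cos(t1+t2)
       = 4.7*0.8988 + 1.4*0.9703 = 5.5827 m
tau1 = m1*g*x_c1 + m2*g*x_c2
     = 11*9.81*2.1122 + 5*9.81*5.5827
     = 227.9238 + 273.8337
     = 501.7575 Nm


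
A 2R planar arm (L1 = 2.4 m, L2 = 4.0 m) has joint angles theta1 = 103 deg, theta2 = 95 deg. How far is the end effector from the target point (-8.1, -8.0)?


End effector via forward kinematics:
x = L1*cos(t1) + L2*cos(t1+t2) = -4.3441
y = L1*sin(t1) + L2*sin(t1+t2) = 1.1024
Distance to target:
d = sqrt((-8.1 - -4.3441)^2 + (-8.0 - 1.1024)^2)
= sqrt(14.1067 + 82.8541)
= 9.8469 m


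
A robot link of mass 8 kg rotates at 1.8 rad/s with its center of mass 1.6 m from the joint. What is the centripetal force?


F = m * omega^2 * r
= 8 * 1.8^2 * 1.6
= 8 * 3.24 * 1.6
= 41.472 N


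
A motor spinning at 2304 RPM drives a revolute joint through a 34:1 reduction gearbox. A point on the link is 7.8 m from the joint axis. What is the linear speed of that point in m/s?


omega_motor = 2304 * 2*pi/60 = 241.2743 rad/s
omega_joint = omega_motor / 34 = 7.0963 rad/s
v = omega_joint * r = 7.0963 * 7.8
= 55.3512 m/s


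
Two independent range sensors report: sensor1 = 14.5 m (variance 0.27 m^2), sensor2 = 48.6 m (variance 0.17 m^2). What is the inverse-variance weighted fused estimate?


w1 = (1/var1) / (1/var1 + 1/var2)
   = 3.7037 / (3.7037 + 5.8824) = 0.3864
w2 = 1 - w1 = 0.6136
fused = w1*s1 + w2*s2 = 5.6023 + 29.8227
= 35.425 m


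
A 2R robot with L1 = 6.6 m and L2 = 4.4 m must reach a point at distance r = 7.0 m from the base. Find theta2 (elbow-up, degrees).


cos(theta2) = (r^2 - L1^2 - L2^2) / (2*L1*L2)
cos(theta2) = (49.0 - 43.56 - 19.36) / 58.08
cos(theta2) = -0.239669
theta2 = 103.867 degrees


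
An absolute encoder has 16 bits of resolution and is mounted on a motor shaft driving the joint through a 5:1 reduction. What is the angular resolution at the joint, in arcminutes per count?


counts = 2^16 = 65536
effective counts at joint = 65536 * 5 = 327680
resolution = 360*60 / 327680
= 0.0659 arcmin/count


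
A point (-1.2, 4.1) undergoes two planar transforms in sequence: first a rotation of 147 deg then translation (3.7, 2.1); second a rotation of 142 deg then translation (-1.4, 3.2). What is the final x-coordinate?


After transform 1:
x1 = cos(147)*-1.2 - sin(147)*4.1 + 3.7 = 2.4734
y1 = sin(147)*-1.2 + cos(147)*4.1 + 2.1 = -1.9921
After transform 2:
x2 = cos(142)*2.4734 - sin(142)*-1.9921 + -1.4
= -2.1226


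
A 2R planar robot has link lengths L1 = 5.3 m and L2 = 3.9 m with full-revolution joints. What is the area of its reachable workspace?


r_max = L1 + L2 = 9.2 m
r_min = |L1 - L2| = 1.4 m
Area = pi*(r_max^2 - r_min^2)
= pi*(84.64 - 1.96)
= pi * 82.68
= 259.7469 m^2


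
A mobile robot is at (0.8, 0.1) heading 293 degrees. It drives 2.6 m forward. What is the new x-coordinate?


x_new = x0 + d*cos(theta)
= 0.8 + 2.6*cos(293)
= 0.8 + 1.0159
= 1.8159


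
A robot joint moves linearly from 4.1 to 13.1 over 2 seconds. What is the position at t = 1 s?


s = t/T = 1/2 = 0.5
p(t) = p0 + (pf-p0)*s
= 4.1 + (13.1 - 4.1) * 0.5
= 8.6


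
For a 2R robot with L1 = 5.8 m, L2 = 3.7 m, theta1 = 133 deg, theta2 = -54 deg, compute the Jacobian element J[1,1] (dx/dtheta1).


J[1,1] = -L1*sin(t1) - L2*sin(t1+t2)
= -5.8*sin(133) - 3.7*sin(79)
= -7.8739


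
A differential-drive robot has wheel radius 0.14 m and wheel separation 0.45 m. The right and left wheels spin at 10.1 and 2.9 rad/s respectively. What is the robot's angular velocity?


vR = r*wR = 0.14*10.1 = 1.414 m/s
vL = r*wL = 0.14*2.9 = 0.406 m/s
v = (vR+vL)/2 = 0.91 m/s
omega = (vR-vL)/L = 2.24 rad/s
angular velocity = 2.24 rad/s


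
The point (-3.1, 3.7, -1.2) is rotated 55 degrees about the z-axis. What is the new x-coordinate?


Rotation about z-axis: x' = x*cos(theta) - y*sin(theta)
= -3.1 * 0.5736 - 3.7 * 0.8192
= -4.8089


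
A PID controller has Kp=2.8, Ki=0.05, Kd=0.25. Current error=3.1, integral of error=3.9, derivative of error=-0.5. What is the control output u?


u = Kp*e + Ki*int(e) + Kd*de/dt
= 2.8*3.1 + 0.05*3.9 + 0.25*(-0.5)
= 8.68 + 0.195 + -0.125
= 8.75


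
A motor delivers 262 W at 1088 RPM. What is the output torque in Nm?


omega = 1088 * 2*pi/60 = 113.9351 rad/s
tau = P / omega = 262 / 113.9351
= 2.2996 Nm


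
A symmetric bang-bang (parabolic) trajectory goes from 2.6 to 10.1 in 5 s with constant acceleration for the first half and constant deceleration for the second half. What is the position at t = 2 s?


Symmetric rest-to-rest: each phase covers (pf-p0)/2 in time T/2. 0.5*a*(T/2)^2 = (pf-p0)/2 => a = 4*(pf-p0)/T^2
a = 4*(10.1-2.6)/5^2 = 1.2
t = 2 is in the acceleration phase (t <= T/2).
p = p0 + 0.5*a*t^2 = 2.6 + 0.5*1.2*2^2
= 5.0


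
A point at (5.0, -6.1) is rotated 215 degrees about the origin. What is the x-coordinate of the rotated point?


x' = x*cos(theta) - y*sin(theta)
cos(215 deg) = -0.8192, sin(215 deg) = -0.5736
x' = 5.0 * -0.8192 - -6.1 * -0.5736
= -4.0958 - 3.4988
= -7.5946


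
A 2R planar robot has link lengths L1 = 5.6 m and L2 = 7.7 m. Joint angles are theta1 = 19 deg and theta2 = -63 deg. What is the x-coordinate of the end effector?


Convert angles to radians: theta1 = 0.3316, theta2 = -1.0996
x = L1*cos(theta1) + L2*cos(theta1+theta2)
x = 5.2949 + 5.5389
x = 10.8338


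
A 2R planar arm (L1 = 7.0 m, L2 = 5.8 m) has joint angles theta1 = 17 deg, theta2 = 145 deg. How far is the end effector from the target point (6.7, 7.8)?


End effector via forward kinematics:
x = L1*cos(t1) + L2*cos(t1+t2) = 1.178
y = L1*sin(t1) + L2*sin(t1+t2) = 3.8389
Distance to target:
d = sqrt((6.7 - 1.178)^2 + (7.8 - 3.8389)^2)
= sqrt(30.4924 + 15.6903)
= 6.7958 m


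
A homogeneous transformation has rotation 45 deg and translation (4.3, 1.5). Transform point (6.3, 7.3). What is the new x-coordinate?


x' = cos(theta)*px - sin(theta)*py + tx
= 0.7071*6.3 - 0.7071*7.3 + 4.3
= 3.5929


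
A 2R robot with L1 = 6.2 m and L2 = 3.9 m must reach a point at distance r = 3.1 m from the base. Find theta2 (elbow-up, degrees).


cos(theta2) = (r^2 - L1^2 - L2^2) / (2*L1*L2)
cos(theta2) = (9.61 - 38.44 - 15.21) / 48.36
cos(theta2) = -0.91067
theta2 = 155.5981 degrees


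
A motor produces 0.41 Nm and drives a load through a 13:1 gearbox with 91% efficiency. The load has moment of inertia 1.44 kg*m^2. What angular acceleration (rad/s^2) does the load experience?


tau_out = tau_motor * N * eta
= 0.41 * 13 * 0.91 = 4.8503 Nm
alpha = tau_out / I = 4.8503 / 1.44
= 3.3683 rad/s^2


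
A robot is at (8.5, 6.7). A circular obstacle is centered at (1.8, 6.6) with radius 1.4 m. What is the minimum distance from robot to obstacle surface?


center_dist = sqrt((8.5-1.8)^2 + (6.7-6.6)^2)
= sqrt(44.89 + 0.01)
= 6.7007
min_dist = center_dist - radius = 6.7007 - 1.4 = 5.3007 m


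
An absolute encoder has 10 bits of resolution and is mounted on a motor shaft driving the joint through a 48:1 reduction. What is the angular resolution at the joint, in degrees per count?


counts = 2^10 = 1024
effective counts at joint = 1024 * 48 = 49152
resolution = 360 / 49152
= 0.0073 deg/count


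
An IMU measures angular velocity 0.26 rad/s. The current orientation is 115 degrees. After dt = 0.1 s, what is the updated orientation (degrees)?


delta_theta = w * dt = 0.26 * 0.1 = 0.026 rad
= 1.4897 deg
theta_new = 115 + 1.4897 = 116.4897 deg


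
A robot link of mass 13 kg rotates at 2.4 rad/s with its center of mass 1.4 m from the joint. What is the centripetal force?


F = m * omega^2 * r
= 13 * 2.4^2 * 1.4
= 13 * 5.76 * 1.4
= 104.832 N


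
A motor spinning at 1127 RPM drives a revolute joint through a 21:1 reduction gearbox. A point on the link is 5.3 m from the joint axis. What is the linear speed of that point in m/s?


omega_motor = 1127 * 2*pi/60 = 118.0192 rad/s
omega_joint = omega_motor / 21 = 5.62 rad/s
v = omega_joint * r = 5.62 * 5.3
= 29.7858 m/s


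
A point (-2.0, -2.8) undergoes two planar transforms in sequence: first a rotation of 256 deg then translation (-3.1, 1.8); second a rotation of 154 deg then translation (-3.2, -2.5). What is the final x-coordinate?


After transform 1:
x1 = cos(256)*-2.0 - sin(256)*-2.8 + -3.1 = -5.333
y1 = sin(256)*-2.0 + cos(256)*-2.8 + 1.8 = 4.418
After transform 2:
x2 = cos(154)*-5.333 - sin(154)*4.418 + -3.2
= -0.3435


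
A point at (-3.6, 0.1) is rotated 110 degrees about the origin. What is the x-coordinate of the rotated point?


x' = x*cos(theta) - y*sin(theta)
cos(110 deg) = -0.342, sin(110 deg) = 0.9397
x' = -3.6 * -0.342 - 0.1 * 0.9397
= 1.2313 - 0.094
= 1.1373


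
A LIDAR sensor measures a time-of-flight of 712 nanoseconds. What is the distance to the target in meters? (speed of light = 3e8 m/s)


tof = 712 ns = 7.12e-07 s
dist = c * tof / 2
= 3e8 * 7.12e-07 / 2
= 106.8 m


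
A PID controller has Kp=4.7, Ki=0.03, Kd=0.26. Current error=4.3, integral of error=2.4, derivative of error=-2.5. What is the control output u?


u = Kp*e + Ki*int(e) + Kd*de/dt
= 4.7*4.3 + 0.03*2.4 + 0.26*(-2.5)
= 20.21 + 0.072 + -0.65
= 19.632


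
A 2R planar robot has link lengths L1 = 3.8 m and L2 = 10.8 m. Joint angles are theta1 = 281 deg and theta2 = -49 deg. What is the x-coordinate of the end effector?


Convert angles to radians: theta1 = 4.9044, theta2 = -0.8552
x = L1*cos(theta1) + L2*cos(theta1+theta2)
x = 0.7251 + -6.6491
x = -5.9241


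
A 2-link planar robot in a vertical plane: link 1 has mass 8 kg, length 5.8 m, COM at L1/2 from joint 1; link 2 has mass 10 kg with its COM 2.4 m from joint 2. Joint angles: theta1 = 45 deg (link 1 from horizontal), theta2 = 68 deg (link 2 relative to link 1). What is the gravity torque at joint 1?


Horizontal distance from joint 1 to link-1 COM:
  x_c1 = (L1/2)*cos(t1) = 2.9 * 0.7071 = 2.0506 m
Horizontal distance from joint 1 to link-2 COM:
  x_c2 = L1*cos(t1) + Lc2*cos(t1+t2)
       = 5.8*0.7071 + 2.4*-0.3907 = 3.1635 m
tau1 = m1*g*x_c1 + m2*g*x_c2
     = 8*9.81*2.0506 + 10*9.81*3.1635
     = 160.9318 + 310.3359
     = 471.2677 Nm


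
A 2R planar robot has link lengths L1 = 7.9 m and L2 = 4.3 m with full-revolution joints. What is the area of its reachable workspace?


r_max = L1 + L2 = 12.2 m
r_min = |L1 - L2| = 3.6 m
Area = pi*(r_max^2 - r_min^2)
= pi*(148.84 - 12.96)
= pi * 135.88
= 426.8796 m^2


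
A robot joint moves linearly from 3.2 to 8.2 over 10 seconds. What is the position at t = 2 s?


s = t/T = 2/10 = 0.2
p(t) = p0 + (pf-p0)*s
= 3.2 + (8.2 - 3.2) * 0.2
= 4.2


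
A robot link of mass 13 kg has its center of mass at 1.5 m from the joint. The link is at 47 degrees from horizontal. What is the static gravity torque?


tau = m*g*L*cos(angle)
= 13 * 9.81 * 1.5 * cos(47 deg)
= 13 * 9.81 * 1.5 * 0.682
= 130.4629 Nm
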